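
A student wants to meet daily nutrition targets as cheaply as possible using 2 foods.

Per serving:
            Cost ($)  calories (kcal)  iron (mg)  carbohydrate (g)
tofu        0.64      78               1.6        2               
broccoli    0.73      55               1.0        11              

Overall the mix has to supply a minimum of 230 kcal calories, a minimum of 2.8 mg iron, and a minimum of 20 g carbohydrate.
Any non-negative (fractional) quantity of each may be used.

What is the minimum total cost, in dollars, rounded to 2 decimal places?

$2.30

Set it up as a linear program. Let x1 = servings of tofu, x2 = servings of broccoli.
Minimize 0.64x1 + 0.73x2 subject to:
  78x1 + 55x2 ≥ 230   (calories)
  1.6x1 + 1x2 ≥ 2.8   (iron)
  2x1 + 11x2 ≥ 20   (carbohydrate)
  x1, x2 ≥ 0.
Both inputs are positive at the optimum. The calories and carbohydrate requirements are met with equality.
Solving gives x1 = 1.912, x2 = 1.471.
Hence cost = 0.64·1.912 + 0.73·1.471 = $2.2975.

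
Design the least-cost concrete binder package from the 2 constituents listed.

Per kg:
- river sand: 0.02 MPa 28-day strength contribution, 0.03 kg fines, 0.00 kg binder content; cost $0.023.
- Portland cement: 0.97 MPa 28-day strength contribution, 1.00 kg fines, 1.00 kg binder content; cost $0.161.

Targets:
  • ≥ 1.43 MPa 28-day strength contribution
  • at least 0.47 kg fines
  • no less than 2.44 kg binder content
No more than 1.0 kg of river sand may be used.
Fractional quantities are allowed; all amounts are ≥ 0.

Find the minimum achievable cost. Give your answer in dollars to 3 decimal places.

$0.393

Let x1 = kg of river sand, x2 = kg of Portland cement.
min 0.023x1 + 0.161x2 with:
  0.02x1 + 0.97x2 ≥ 1.43   (28-day strength contribution)
  0.03x1 + 1x2 ≥ 0.47   (fines)
  1x2 ≥ 2.44   (binder content)
  x1 ≤ 1
  x1, x2 ≥ 0.
The minimum-cost mix takes nothing from river sand — only Portland cement. Binding constraint: binder content.
That vertex is x2 = 2.44.
Hence cost = 0.161·2.44 = $0.39284.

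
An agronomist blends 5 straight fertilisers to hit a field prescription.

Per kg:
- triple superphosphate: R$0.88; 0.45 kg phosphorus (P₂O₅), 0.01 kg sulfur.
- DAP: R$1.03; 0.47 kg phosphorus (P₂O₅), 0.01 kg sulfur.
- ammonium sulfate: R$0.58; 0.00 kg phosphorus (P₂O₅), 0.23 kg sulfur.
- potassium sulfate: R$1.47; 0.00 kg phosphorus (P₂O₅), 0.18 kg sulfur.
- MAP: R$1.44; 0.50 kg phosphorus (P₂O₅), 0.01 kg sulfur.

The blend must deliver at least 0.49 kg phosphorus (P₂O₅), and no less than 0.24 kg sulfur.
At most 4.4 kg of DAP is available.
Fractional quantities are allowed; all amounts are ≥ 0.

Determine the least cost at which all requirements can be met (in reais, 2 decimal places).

R$1.54

Let x1 = kg of triple superphosphate, x2 = kg of DAP, x3 = kg of ammonium sulfate, x4 = kg of potassium sulfate, x5 = kg of MAP.
Minimise 0.88x1 + 1.03x2 + 0.58x3 + 1.47x4 + 1.44x5 s.t.:
  0.45x1 + 0.47x2 + 0.5x5 ≥ 0.49   (phosphorus (P₂O₅))
  0.01x1 + 0.01x2 + 0.23x3 + 0.18x4 + 0.01x5 ≥ 0.24   (sulfur)
  x2 ≤ 4.4
  x1, x2, x3, x4, x5 ≥ 0.
At the optimum only triple superphosphate, ammonium sulfate are positive (DAP, potassium sulfate, MAP = 0). There the phosphorus (P₂O₅) and sulfur constraints are tight.
So triple superphosphate = 1.089 kg, ammonium sulfate = 0.9961 kg.
Total cost: 0.88·1.089 + 0.58·0.9961 = 1.5361.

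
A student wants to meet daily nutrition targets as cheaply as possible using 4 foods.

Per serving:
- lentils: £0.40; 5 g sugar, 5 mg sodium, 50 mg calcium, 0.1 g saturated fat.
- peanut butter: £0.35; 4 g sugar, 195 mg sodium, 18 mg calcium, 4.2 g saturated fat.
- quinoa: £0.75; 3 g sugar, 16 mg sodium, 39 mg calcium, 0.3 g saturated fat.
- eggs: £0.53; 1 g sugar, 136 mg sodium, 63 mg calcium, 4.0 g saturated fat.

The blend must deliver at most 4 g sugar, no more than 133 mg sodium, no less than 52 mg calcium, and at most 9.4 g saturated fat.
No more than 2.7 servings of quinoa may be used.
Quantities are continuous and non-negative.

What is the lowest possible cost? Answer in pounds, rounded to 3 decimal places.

£0.422

Treat it as an LP. Let x1 = servings of lentils, x2 = servings of peanut butter, x3 = servings of quinoa, x4 = servings of eggs.
min 0.4x1 + 0.35x2 + 0.75x3 + 0.53x4 s.t.:
  5x1 + 4x2 + 3x3 + 1x4 ≤ 4   (sugar)
  5x1 + 195x2 + 16x3 + 136x4 ≤ 133   (sodium)
  50x1 + 18x2 + 39x3 + 63x4 ≥ 52   (calcium)
  0.1x1 + 4.2x2 + 0.3x3 + 4x4 ≤ 9.4   (saturated fat)
  x3 ≤ 2.7
  x1, x2, x3, x4 ≥ 0.
The minimum-cost mix takes nothing from peanut butter, quinoa — only lentils, eggs. The sugar and calcium requirements are met with equality.
So lentils = 0.7547 servings, eggs = 0.2264 servings.
Hence cost = 0.4·0.7547 + 0.53·0.2264 = £0.42187.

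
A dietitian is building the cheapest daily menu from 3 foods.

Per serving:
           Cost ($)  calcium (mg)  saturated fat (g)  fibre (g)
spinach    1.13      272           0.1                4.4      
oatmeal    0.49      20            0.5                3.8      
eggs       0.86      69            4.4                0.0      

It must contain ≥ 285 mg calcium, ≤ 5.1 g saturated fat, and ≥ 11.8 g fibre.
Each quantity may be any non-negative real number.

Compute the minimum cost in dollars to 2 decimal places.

Set it up as a linear program. Let x1 = servings of spinach, x2 = servings of oatmeal, x3 = servings of eggs.
Minimise 1.13x1 + 0.49x2 + 0.86x3 with:
  272x1 + 20x2 + 69x3 ≥ 285   (calcium)
  0.1x1 + 0.5x2 + 4.4x3 ≤ 5.1   (saturated fat)
  4.4x1 + 3.8x2 ≥ 11.8   (fibre)
  x1, x2, x3 ≥ 0.
At the optimum only spinach, oatmeal are positive (eggs = 0). Binding constraints: calcium and fibre.
That vertex is x1 = 0.8957, x2 = 2.068.
Total cost: 1.13·0.8957 + 0.49·2.068 = 2.0255.

$2.03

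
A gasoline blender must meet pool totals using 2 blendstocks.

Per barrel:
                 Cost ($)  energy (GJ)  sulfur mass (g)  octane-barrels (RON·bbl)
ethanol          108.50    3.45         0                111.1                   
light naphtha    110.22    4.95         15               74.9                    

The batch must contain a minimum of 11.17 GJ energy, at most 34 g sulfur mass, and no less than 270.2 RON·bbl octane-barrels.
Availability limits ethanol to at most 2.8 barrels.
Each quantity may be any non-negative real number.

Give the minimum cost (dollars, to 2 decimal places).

This is a linear program. Let x1 = barrels of ethanol, x2 = barrels of light naphtha.
Minimize 108.5x1 + 110.22x2 s.t.:
  3.45x1 + 4.95x2 ≥ 11.17   (energy)
  15x2 ≤ 34   (sulfur mass)
  111.1x1 + 74.9x2 ≥ 270.2   (octane-barrels)
  x1 ≤ 2.8
  x1, x2 ≥ 0.
Both inputs are positive at the optimum. The energy and octane-barrels requirements are met with equality.
So ethanol = 1.71797 barrels, light naphtha = 1.05919 barrels.
Total cost: 108.5·1.71797 + 110.22·1.05919 = 303.1437.

$303.14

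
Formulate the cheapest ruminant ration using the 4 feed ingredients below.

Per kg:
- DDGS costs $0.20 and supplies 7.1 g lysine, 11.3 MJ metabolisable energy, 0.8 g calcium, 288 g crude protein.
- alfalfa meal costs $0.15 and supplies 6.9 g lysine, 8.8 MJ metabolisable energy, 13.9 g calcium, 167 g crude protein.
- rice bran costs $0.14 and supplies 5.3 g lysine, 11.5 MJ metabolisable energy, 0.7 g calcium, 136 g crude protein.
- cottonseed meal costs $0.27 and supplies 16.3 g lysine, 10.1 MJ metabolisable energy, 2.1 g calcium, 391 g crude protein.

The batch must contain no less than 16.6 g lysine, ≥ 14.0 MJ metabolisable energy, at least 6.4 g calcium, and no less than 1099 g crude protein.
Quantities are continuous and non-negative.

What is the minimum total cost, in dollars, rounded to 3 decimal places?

$0.760

Let x1 = kg of DDGS, x2 = kg of alfalfa meal, x3 = kg of rice bran, x4 = kg of cottonseed meal.
Minimize 0.2x1 + 0.15x2 + 0.14x3 + 0.27x4 with:
  7.1x1 + 6.9x2 + 5.3x3 + 16.3x4 ≥ 16.6   (lysine)
  11.3x1 + 8.8x2 + 11.5x3 + 10.1x4 ≥ 14   (metabolisable energy)
  0.8x1 + 13.9x2 + 0.7x3 + 2.1x4 ≥ 6.4   (calcium)
  288x1 + 167x2 + 136x3 + 391x4 ≥ 1099   (crude protein)
  x1, x2, x3, x4 ≥ 0.
The minimum-cost mix takes nothing from DDGS, rice bran — only alfalfa meal, cottonseed meal. There the calcium and crude protein constraints are tight.
That vertex is x2 = 0.03826, x4 = 2.794.
Hence cost = 0.15·0.03826 + 0.27·2.794 = $0.76012.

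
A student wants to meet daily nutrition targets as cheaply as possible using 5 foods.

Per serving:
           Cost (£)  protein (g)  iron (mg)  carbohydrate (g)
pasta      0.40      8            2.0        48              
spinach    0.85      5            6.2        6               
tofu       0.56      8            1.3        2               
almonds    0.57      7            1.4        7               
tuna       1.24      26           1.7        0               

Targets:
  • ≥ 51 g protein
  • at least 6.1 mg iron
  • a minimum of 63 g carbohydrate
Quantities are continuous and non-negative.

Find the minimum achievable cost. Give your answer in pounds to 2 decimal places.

Let x1 = servings of pasta, x2 = servings of spinach, x3 = servings of tofu, x4 = servings of almonds, x5 = servings of tuna.
min 0.4x1 + 0.85x2 + 0.56x3 + 0.57x4 + 1.24x5 s.t.:
  8x1 + 5x2 + 8x3 + 7x4 + 26x5 ≥ 51   (protein)
  2x1 + 6.2x2 + 1.3x3 + 1.4x4 + 1.7x5 ≥ 6.1   (iron)
  48x1 + 6x2 + 2x3 + 7x4 ≥ 63   (carbohydrate)
  x1, x2, x3, x4, x5 ≥ 0.
The optimal basis is {pasta, tuna}; spinach, tofu, almonds drop out. There the protein and iron constraints are tight.
Solving gives x1 = 1.872, x5 = 1.385.
Hence cost = 0.4·1.872 + 1.24·1.385 = £2.4662.

£2.47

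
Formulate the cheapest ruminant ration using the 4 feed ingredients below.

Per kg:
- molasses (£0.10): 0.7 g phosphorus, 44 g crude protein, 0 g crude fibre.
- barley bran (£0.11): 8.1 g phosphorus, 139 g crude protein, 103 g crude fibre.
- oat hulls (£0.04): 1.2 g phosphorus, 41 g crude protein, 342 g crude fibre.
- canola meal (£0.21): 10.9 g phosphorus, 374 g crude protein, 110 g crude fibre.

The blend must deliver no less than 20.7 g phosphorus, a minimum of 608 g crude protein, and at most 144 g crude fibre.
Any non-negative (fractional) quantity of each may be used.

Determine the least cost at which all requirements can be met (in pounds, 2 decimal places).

Let x1 = kg of molasses, x2 = kg of barley bran, x3 = kg of oat hulls, x4 = kg of canola meal.
Minimize 0.1x1 + 0.11x2 + 0.04x3 + 0.21x4 s.t.:
  0.7x1 + 8.1x2 + 1.2x3 + 10.9x4 ≥ 20.7   (phosphorus)
  44x1 + 139x2 + 41x3 + 374x4 ≥ 608   (crude protein)
  103x2 + 342x3 + 110x4 ≤ 144   (crude fibre)
  x1, x2, x3, x4 ≥ 0.
The cheapest feasible vertex uses only molasses, canola meal; barley bran, oat hulls are not used. There the phosphorus and crude fibre constraints are tight.
So molasses = 9.187 kg, canola meal = 1.309 kg.
Total cost: 0.1·9.187 + 0.21·1.309 = 1.1936.

£1.19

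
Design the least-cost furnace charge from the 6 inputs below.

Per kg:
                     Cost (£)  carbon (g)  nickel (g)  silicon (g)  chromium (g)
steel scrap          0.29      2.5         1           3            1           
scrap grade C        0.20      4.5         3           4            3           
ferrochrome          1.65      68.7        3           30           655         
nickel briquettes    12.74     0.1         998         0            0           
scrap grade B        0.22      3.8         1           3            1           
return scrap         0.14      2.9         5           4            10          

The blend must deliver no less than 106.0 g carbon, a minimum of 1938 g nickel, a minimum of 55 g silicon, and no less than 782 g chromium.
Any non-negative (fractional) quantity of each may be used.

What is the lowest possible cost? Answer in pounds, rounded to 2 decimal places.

Set it up as a linear program. Let x1 = kg of steel scrap, x2 = kg of scrap grade C, x3 = kg of ferrochrome, x4 = kg of nickel briquettes, x5 = kg of scrap grade B, x6 = kg of return scrap.
Minimise 0.29x1 + 0.2x2 + 1.65x3 + 12.74x4 + 0.22x5 + 0.14x6 subject to:
  2.5x1 + 4.5x2 + 68.7x3 + 0.1x4 + 3.8x5 + 2.9x6 ≥ 106   (carbon)
  1x1 + 3x2 + 3x3 + 998x4 + 1x5 + 5x6 ≥ 1938   (nickel)
  3x1 + 4x2 + 30x3 + 3x5 + 4x6 ≥ 55   (silicon)
  1x1 + 3x2 + 655x3 + 1x5 + 10x6 ≥ 782   (chromium)
  x1, x2, x3, x4, x5, x6 ≥ 0.
The cheapest feasible vertex uses only ferrochrome, nickel briquettes, return scrap; steel scrap, scrap grade C, scrap grade B are not used. The carbon, nickel, silicon requirements are met with equality.
So ferrochrome = 1.404 kg, nickel briquettes = 1.922 kg, return scrap = 3.218 kg.
Objective = 1.65·1.404 + 12.74·1.922 + 0.14·3.218 = 27.2534.

£27.25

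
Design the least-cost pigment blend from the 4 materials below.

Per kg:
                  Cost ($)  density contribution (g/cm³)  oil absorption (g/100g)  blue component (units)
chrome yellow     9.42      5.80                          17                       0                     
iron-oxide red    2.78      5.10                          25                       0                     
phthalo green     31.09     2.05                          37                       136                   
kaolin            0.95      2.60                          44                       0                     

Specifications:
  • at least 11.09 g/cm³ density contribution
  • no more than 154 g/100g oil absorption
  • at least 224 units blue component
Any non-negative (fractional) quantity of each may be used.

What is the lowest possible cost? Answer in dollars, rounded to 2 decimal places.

Treat it as an LP. Let x1 = kg of chrome yellow, x2 = kg of iron-oxide red, x3 = kg of phthalo green, x4 = kg of kaolin.
Minimise 9.42x1 + 2.78x2 + 31.09x3 + 0.95x4 subject to:
  5.8x1 + 5.1x2 + 2.05x3 + 2.6x4 ≥ 11.09   (density contribution)
  17x1 + 25x2 + 37x3 + 44x4 ≤ 154   (oil absorption)
  136x3 ≥ 224   (blue component)
  x1, x2, x3, x4 ≥ 0.
The optimal basis is {iron-oxide red, phthalo green, kaolin}; chrome yellow drops out. Binding constraints: density contribution, oil absorption, blue component.
Optimal quantities: iron-oxide red = 0.61131 kg, phthalo green = 1.6471 kg, kaolin = 1.7676 kg.
Total cost: 2.78·0.61131 + 31.09·1.6471 + 0.95·1.7676 = 54.5870.

$54.59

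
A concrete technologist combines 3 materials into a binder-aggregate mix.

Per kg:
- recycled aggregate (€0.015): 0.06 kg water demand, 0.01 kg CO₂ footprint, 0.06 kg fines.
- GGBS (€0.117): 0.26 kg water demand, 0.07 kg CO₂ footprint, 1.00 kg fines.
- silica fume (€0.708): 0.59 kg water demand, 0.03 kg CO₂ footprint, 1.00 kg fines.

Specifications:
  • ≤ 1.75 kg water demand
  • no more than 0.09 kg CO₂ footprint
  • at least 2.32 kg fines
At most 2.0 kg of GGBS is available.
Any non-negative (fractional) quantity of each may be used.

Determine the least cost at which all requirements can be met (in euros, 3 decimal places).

Let x1 = kg of recycled aggregate, x2 = kg of GGBS, x3 = kg of silica fume.
Minimise 0.015x1 + 0.117x2 + 0.708x3 s.t.:
  0.06x1 + 0.26x2 + 0.59x3 ≤ 1.75   (water demand)
  0.01x1 + 0.07x2 + 0.03x3 ≤ 0.09   (CO₂ footprint)
  0.06x1 + 1x2 + 1x3 ≥ 2.32   (fines)
  x2 ≤ 2
  x1, x2, x3 ≥ 0.
The cheapest feasible vertex uses only GGBS, silica fume; recycled aggregate is not used. There the CO₂ footprint and fines constraints are tight.
Optimal quantities: GGBS = 0.51 kg, silica fume = 1.81 kg.
Cost = 0.117·0.51 + 0.708·1.81 = 1.34115.

€1.341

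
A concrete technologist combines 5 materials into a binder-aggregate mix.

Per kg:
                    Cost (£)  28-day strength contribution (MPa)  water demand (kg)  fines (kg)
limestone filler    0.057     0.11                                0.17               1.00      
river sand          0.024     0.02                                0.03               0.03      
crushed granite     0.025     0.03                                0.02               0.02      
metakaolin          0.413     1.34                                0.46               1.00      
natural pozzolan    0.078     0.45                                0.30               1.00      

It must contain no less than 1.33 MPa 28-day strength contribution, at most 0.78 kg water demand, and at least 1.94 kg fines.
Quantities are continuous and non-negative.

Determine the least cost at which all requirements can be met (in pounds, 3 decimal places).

£0.275

Treat it as an LP. Let x1 = kg of limestone filler, x2 = kg of river sand, x3 = kg of crushed granite, x4 = kg of metakaolin, x5 = kg of natural pozzolan.
Minimise 0.057x1 + 0.024x2 + 0.025x3 + 0.413x4 + 0.078x5 with:
  0.11x1 + 0.02x2 + 0.03x3 + 1.34x4 + 0.45x5 ≥ 1.33   (28-day strength contribution)
  0.17x1 + 0.03x2 + 0.02x3 + 0.46x4 + 0.3x5 ≤ 0.78   (water demand)
  1x1 + 0.03x2 + 0.02x3 + 1x4 + 1x5 ≥ 1.94   (fines)
  x1, x2, x3, x4, x5 ≥ 0.
At the optimum only metakaolin, natural pozzolan are positive (limestone filler, river sand, crushed granite = 0). There the 28-day strength contribution and water demand constraints are tight.
Optimal quantities: metakaolin = 0.2462 kg, natural pozzolan = 2.223 kg.
Hence cost = 0.413·0.2462 + 0.078·2.223 = £0.27507.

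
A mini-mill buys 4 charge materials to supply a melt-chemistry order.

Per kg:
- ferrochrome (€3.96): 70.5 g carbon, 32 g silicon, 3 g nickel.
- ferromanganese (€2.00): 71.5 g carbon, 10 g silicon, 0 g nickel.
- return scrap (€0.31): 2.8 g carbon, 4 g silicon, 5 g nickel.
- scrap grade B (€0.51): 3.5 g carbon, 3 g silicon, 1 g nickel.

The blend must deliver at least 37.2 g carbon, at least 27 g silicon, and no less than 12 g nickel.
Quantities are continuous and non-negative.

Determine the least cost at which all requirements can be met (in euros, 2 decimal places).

€2.44

Let x1 = kg of ferrochrome, x2 = kg of ferromanganese, x3 = kg of return scrap, x4 = kg of scrap grade B.
Minimize 3.96x1 + 2x2 + 0.31x3 + 0.51x4 subject to:
  70.5x1 + 71.5x2 + 2.8x3 + 3.5x4 ≥ 37.2   (carbon)
  32x1 + 10x2 + 4x3 + 3x4 ≥ 27   (silicon)
  3x1 + 5x3 + 1x4 ≥ 12   (nickel)
  x1, x2, x3, x4 ≥ 0.
The cheapest feasible vertex uses only ferromanganese, return scrap; ferrochrome, scrap grade B are not used. There the carbon and silicon constraints are tight.
That vertex is x2 = 0.2837, x3 = 6.041.
Cost = 2·0.2837 + 0.31·6.041 = 2.4401.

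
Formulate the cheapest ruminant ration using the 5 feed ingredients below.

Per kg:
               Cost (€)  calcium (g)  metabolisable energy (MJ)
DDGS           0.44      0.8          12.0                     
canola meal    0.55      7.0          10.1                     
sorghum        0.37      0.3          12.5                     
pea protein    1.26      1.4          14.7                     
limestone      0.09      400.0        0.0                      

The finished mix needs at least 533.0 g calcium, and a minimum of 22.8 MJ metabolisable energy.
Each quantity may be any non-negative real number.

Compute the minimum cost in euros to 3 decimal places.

€0.795

Let x1 = kg of DDGS, x2 = kg of canola meal, x3 = kg of sorghum, x4 = kg of pea protein, x5 = kg of limestone.
min 0.44x1 + 0.55x2 + 0.37x3 + 1.26x4 + 0.09x5 subject to:
  0.8x1 + 7x2 + 0.3x3 + 1.4x4 + 400x5 ≥ 533   (calcium)
  12x1 + 10.1x2 + 12.5x3 + 14.7x4 ≥ 22.8   (metabolisable energy)
  x1, x2, x3, x4, x5 ≥ 0.
The minimum-cost mix takes nothing from DDGS, canola meal, pea protein — only sorghum, limestone. The calcium and metabolisable energy requirements are met with equality.
That vertex is x3 = 1.824, x5 = 1.331.
Total cost: 0.37·1.824 + 0.09·1.331 = 0.79467.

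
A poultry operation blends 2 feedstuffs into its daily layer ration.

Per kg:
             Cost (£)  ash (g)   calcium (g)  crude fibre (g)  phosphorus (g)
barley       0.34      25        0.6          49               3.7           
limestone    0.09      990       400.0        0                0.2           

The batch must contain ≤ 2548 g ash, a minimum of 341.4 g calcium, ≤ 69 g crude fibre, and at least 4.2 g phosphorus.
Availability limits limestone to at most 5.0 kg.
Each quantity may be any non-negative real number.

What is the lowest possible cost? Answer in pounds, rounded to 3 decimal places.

£0.447

Let x1 = kg of barley, x2 = kg of limestone.
Minimise 0.34x1 + 0.09x2 subject to:
  25x1 + 990x2 ≤ 2548   (ash)
  0.6x1 + 400x2 ≥ 341.4   (calcium)
  49x1 ≤ 69   (crude fibre)
  3.7x1 + 0.2x2 ≥ 4.2   (phosphorus)
  x2 ≤ 5
  x1, x2 ≥ 0.
Both inputs are positive at the optimum. There the calcium and phosphorus constraints are tight.
Optimal quantities: barley = 1.089 kg, limestone = 0.8519 kg.
Total cost: 0.34·1.089 + 0.09·0.8519 = 0.44693.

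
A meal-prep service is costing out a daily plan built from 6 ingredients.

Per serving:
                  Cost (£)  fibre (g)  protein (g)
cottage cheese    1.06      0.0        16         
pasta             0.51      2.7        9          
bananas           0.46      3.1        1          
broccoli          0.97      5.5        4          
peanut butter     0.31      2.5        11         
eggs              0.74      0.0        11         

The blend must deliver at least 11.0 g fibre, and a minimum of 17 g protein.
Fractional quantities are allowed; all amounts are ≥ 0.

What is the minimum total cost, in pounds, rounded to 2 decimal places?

This is a linear program. Let x1 = servings of cottage cheese, x2 = servings of pasta, x3 = servings of bananas, x4 = servings of broccoli, x5 = servings of peanut butter, x6 = servings of eggs.
Minimise 1.06x1 + 0.51x2 + 0.46x3 + 0.97x4 + 0.31x5 + 0.74x6 s.t.:
  2.7x2 + 3.1x3 + 5.5x4 + 2.5x5 ≥ 11   (fibre)
  16x1 + 9x2 + 1x3 + 4x4 + 11x5 + 11x6 ≥ 17   (protein)
  x1, x2, x3, x4, x5, x6 ≥ 0.
The cheapest feasible vertex uses only peanut butter; cottage cheese, pasta, bananas, broccoli, eggs are not used. The fibre requirement is met with equality.
So peanut butter = 4.4 servings.
Total cost: 0.31·4.4 = 1.3640.

£1.36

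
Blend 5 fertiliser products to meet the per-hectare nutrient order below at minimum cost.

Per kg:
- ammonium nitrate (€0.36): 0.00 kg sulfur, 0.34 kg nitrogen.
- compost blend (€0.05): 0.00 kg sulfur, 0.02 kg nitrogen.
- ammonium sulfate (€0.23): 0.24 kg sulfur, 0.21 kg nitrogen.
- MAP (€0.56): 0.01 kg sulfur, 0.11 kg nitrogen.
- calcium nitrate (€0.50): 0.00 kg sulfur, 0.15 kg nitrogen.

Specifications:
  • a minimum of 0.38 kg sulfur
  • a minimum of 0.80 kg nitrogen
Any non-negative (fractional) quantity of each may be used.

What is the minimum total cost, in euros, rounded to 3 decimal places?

Treat it as an LP. Let x1 = kg of ammonium nitrate, x2 = kg of compost blend, x3 = kg of ammonium sulfate, x4 = kg of MAP, x5 = kg of calcium nitrate.
Minimize 0.36x1 + 0.05x2 + 0.23x3 + 0.56x4 + 0.5x5 s.t.:
  0.24x3 + 0.01x4 ≥ 0.38   (sulfur)
  0.34x1 + 0.02x2 + 0.21x3 + 0.11x4 + 0.15x5 ≥ 0.8   (nitrogen)
  x1, x2, x3, x4, x5 ≥ 0.
The minimum-cost mix takes nothing from compost blend, MAP, calcium nitrate — only ammonium nitrate, ammonium sulfate. There the sulfur and nitrogen constraints are tight.
That vertex is x1 = 1.375, x3 = 1.583.
Hence cost = 0.36·1.375 + 0.23·1.583 = €0.85909.

€0.859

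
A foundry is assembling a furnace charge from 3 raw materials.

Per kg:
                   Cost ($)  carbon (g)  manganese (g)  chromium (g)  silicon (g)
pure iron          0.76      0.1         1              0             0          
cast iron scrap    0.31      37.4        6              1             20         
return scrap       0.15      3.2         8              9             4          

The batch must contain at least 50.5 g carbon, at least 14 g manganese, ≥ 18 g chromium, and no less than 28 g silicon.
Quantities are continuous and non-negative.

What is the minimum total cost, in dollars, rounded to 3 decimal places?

$0.649

This is a linear program. Let x1 = kg of pure iron, x2 = kg of cast iron scrap, x3 = kg of return scrap.
min 0.76x1 + 0.31x2 + 0.15x3 s.t.:
  0.1x1 + 37.4x2 + 3.2x3 ≥ 50.5   (carbon)
  1x1 + 6x2 + 8x3 ≥ 14   (manganese)
  1x2 + 9x3 ≥ 18   (chromium)
  20x2 + 4x3 ≥ 28   (silicon)
  x1, x2, x3 ≥ 0.
The cheapest feasible vertex uses only cast iron scrap, return scrap; pure iron is not used. The carbon and chromium requirements are met with equality.
Solving gives x2 = 1.19, x3 = 1.868.
Total cost: 0.31·1.19 + 0.15·1.868 = 0.64910.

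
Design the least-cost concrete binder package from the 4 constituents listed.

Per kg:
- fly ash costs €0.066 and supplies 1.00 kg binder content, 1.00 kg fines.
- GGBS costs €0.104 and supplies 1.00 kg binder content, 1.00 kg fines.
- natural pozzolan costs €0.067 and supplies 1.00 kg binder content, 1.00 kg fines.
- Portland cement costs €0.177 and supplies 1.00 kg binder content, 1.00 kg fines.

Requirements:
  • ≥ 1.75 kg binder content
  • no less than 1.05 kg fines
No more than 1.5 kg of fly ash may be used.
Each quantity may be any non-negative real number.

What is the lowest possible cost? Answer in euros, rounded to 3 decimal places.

€0.116

Treat it as an LP. Let x1 = kg of fly ash, x2 = kg of GGBS, x3 = kg of natural pozzolan, x4 = kg of Portland cement.
Minimize 0.066x1 + 0.104x2 + 0.067x3 + 0.177x4 s.t.:
  1x1 + 1x2 + 1x3 + 1x4 ≥ 1.75   (binder content)
  1x1 + 1x2 + 1x3 + 1x4 ≥ 1.05   (fines)
  x1 ≤ 1.5
  x1, x2, x3, x4 ≥ 0.
The optimal basis is {fly ash, natural pozzolan}; GGBS, Portland cement drop out. Binding constraints: binder content and the fly ash cap.
Optimal quantities: fly ash = 1.5 kg, natural pozzolan = 0.25 kg.
Objective = 0.066·1.5 + 0.067·0.25 = 0.11575.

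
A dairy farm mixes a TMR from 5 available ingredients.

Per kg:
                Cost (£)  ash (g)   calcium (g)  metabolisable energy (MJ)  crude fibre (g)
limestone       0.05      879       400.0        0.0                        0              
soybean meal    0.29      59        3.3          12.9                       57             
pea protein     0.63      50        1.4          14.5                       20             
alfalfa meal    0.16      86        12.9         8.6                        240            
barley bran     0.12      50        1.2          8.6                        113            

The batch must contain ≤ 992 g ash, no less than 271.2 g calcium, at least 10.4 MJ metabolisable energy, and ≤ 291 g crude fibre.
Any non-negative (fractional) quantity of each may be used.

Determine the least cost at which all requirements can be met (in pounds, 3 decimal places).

£0.179

Set it up as a linear program. Let x1 = kg of limestone, x2 = kg of soybean meal, x3 = kg of pea protein, x4 = kg of alfalfa meal, x5 = kg of barley bran.
Minimize 0.05x1 + 0.29x2 + 0.63x3 + 0.16x4 + 0.12x5 with:
  879x1 + 59x2 + 50x3 + 86x4 + 50x5 ≤ 992   (ash)
  400x1 + 3.3x2 + 1.4x3 + 12.9x4 + 1.2x5 ≥ 271.2   (calcium)
  12.9x2 + 14.5x3 + 8.6x4 + 8.6x5 ≥ 10.4   (metabolisable energy)
  57x2 + 20x3 + 240x4 + 113x5 ≤ 291   (crude fibre)
  x1, x2, x3, x4, x5 ≥ 0.
At the optimum only limestone, barley bran are positive (soybean meal, pea protein, alfalfa meal = 0). Binding constraints: calcium and metabolisable energy.
Optimal quantities: limestone = 0.6744 kg, barley bran = 1.209 kg.
Total cost: 0.05·0.6744 + 0.12·1.209 = 0.17880.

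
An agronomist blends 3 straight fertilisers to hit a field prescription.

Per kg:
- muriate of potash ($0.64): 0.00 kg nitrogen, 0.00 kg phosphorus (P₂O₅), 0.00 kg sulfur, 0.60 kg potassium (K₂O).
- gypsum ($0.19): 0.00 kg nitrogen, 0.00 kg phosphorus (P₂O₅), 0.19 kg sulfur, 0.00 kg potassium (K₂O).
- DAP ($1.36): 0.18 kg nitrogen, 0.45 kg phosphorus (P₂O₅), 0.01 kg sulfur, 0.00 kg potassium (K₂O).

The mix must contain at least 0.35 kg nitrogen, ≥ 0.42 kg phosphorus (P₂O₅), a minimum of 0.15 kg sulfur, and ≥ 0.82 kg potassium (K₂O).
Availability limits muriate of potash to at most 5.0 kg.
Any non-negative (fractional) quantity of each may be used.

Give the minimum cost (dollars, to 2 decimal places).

$3.65

Let x1 = kg of muriate of potash, x2 = kg of gypsum, x3 = kg of DAP.
Minimize 0.64x1 + 0.19x2 + 1.36x3 subject to:
  0.18x3 ≥ 0.35   (nitrogen)
  0.45x3 ≥ 0.42   (phosphorus (P₂O₅))
  0.19x2 + 0.01x3 ≥ 0.15   (sulfur)
  0.6x1 ≥ 0.82   (potassium (K₂O))
  x1 ≤ 5
  x1, x2, x3 ≥ 0.
All 3 inputs are positive at the optimum. There the nitrogen, sulfur, potassium (K₂O) constraints are tight.
Optimal quantities: muriate of potash = 1.367 kg, gypsum = 0.6871 kg, DAP = 1.944 kg.
Hence cost = 0.64·1.367 + 0.19·0.6871 + 1.36·1.944 = $3.6493.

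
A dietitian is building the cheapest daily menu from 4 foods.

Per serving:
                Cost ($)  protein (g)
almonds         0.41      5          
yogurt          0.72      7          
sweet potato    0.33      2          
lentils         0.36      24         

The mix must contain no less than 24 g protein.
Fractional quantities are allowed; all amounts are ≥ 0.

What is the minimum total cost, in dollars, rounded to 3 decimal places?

$0.360

Let x1 = servings of almonds, x2 = servings of yogurt, x3 = servings of sweet potato, x4 = servings of lentils.
Minimise 0.41x1 + 0.72x2 + 0.33x3 + 0.36x4 s.t.:
  5x1 + 7x2 + 2x3 + 24x4 ≥ 24   (protein)
  x1, x2, x3, x4 ≥ 0.
The cheapest feasible vertex uses only lentils; almonds, yogurt, sweet potato are not used. The protein requirement is met with equality.
So lentils = 1 serving.
Cost = 0.36·1 = 0.36000.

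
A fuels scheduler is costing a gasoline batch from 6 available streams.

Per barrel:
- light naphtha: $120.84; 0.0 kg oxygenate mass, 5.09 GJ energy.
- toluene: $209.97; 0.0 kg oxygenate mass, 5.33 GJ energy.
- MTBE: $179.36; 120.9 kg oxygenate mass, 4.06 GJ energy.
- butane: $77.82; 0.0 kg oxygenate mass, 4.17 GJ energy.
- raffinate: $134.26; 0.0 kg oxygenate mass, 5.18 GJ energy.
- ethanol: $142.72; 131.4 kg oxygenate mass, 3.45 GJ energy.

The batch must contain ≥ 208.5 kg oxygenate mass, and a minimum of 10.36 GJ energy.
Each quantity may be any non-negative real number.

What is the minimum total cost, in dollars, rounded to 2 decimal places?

$317.64

Treat it as an LP. Let x1 = barrels of light naphtha, x2 = barrels of toluene, x3 = barrels of MTBE, x4 = barrels of butane, x5 = barrels of raffinate, x6 = barrels of ethanol.
min 120.84x1 + 209.97x2 + 179.36x3 + 77.82x4 + 134.26x5 + 142.72x6 s.t.:
  120.9x3 + 131.4x6 ≥ 208.5   (oxygenate mass)
  5.09x1 + 5.33x2 + 4.06x3 + 4.17x4 + 5.18x5 + 3.45x6 ≥ 10.36   (energy)
  x1, x2, x3, x4, x5, x6 ≥ 0.
The optimal basis is {butane, ethanol}; light naphtha, toluene, MTBE, raffinate drop out. Binding constraints: oxygenate mass and energy.
That vertex is x4 = 1.1716, x6 = 1.5868.
Hence cost = 77.82·1.1716 + 142.72·1.5868 = $317.6420.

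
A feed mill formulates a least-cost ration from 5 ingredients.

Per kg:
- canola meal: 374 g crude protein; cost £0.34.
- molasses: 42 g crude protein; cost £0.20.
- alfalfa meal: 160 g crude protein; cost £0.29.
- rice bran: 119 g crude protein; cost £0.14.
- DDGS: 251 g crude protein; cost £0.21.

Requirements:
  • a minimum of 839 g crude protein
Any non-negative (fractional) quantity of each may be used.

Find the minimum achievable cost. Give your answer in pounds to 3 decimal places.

Let x1 = kg of canola meal, x2 = kg of molasses, x3 = kg of alfalfa meal, x4 = kg of rice bran, x5 = kg of DDGS.
Minimise 0.34x1 + 0.2x2 + 0.29x3 + 0.14x4 + 0.21x5 with:
  374x1 + 42x2 + 160x3 + 119x4 + 251x5 ≥ 839   (crude protein)
  x1, x2, x3, x4, x5 ≥ 0.
The minimum-cost mix takes nothing from canola meal, molasses, alfalfa meal, rice bran — only DDGS. There the crude protein constraint is tight.
Optimal quantities: DDGS = 3.343 kg.
Objective = 0.21·3.343 = 0.70203.

£0.702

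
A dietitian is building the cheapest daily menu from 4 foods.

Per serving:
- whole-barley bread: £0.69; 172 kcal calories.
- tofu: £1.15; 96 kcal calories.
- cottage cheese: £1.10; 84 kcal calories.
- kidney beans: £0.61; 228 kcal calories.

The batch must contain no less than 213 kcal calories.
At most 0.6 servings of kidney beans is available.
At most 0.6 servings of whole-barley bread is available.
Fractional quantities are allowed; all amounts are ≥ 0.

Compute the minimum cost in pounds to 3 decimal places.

£0.672

Let x1 = servings of whole-barley bread, x2 = servings of tofu, x3 = servings of cottage cheese, x4 = servings of kidney beans.
Minimise 0.69x1 + 1.15x2 + 1.1x3 + 0.61x4 with:
  172x1 + 96x2 + 84x3 + 228x4 ≥ 213   (calories)
  x4 ≤ 0.6
  x1 ≤ 0.6
  x1, x2, x3, x4 ≥ 0.
The minimum-cost mix takes nothing from tofu, cottage cheese — only whole-barley bread, kidney beans. The calories and the kidney beans cap requirements are met with equality.
So whole-barley bread = 0.443 servings, kidney beans = 0.6 servings.
Total cost: 0.69·0.443 + 0.61·0.6 = 0.67167.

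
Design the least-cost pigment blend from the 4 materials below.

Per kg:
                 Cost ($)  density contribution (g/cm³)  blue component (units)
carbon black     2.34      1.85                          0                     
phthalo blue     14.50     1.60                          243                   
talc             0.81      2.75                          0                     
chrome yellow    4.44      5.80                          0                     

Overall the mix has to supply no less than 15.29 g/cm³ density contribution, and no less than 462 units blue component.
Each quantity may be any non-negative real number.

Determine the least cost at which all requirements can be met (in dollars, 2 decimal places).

Set it up as a linear program. Let x1 = kg of carbon black, x2 = kg of phthalo blue, x3 = kg of talc, x4 = kg of chrome yellow.
min 2.34x1 + 14.5x2 + 0.81x3 + 4.44x4 s.t.:
  1.85x1 + 1.6x2 + 2.75x3 + 5.8x4 ≥ 15.29   (density contribution)
  243x2 ≥ 462   (blue component)
  x1, x2, x3, x4 ≥ 0.
The minimum-cost mix takes nothing from carbon black, chrome yellow — only phthalo blue, talc. There the density contribution and blue component constraints are tight.
So phthalo blue = 1.90123 kg, talc = 4.45383 kg.
Total cost: 14.5·1.90123 + 0.81·4.45383 = 31.1754.

$31.18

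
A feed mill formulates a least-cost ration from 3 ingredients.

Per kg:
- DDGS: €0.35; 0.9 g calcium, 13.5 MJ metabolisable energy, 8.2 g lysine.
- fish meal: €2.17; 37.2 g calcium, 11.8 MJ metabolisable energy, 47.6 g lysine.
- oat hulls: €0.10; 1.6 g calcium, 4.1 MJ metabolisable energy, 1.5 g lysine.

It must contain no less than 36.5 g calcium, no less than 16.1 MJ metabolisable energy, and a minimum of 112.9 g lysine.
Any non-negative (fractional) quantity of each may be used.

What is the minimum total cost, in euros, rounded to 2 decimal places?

Treat it as an LP. Let x1 = kg of DDGS, x2 = kg of fish meal, x3 = kg of oat hulls.
min 0.35x1 + 2.17x2 + 0.1x3 with:
  0.9x1 + 37.2x2 + 1.6x3 ≥ 36.5   (calcium)
  13.5x1 + 11.8x2 + 4.1x3 ≥ 16.1   (metabolisable energy)
  8.2x1 + 47.6x2 + 1.5x3 ≥ 112.9   (lysine)
  x1, x2, x3 ≥ 0.
The minimum-cost mix takes nothing from oat hulls — only DDGS, fish meal. Binding constraints: calcium and lysine.
Solving gives x1 = 9.392, x2 = 0.754.
Objective = 0.35·9.392 + 2.17·0.754 = 4.9234.

€4.92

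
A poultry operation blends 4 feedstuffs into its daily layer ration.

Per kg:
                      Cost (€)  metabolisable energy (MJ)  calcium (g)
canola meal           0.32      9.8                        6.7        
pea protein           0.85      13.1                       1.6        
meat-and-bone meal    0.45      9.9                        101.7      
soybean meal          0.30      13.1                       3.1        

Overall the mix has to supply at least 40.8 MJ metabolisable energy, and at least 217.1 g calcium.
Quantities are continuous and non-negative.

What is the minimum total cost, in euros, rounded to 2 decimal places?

Let x1 = kg of canola meal, x2 = kg of pea protein, x3 = kg of meat-and-bone meal, x4 = kg of soybean meal.
Minimize 0.32x1 + 0.85x2 + 0.45x3 + 0.3x4 subject to:
  9.8x1 + 13.1x2 + 9.9x3 + 13.1x4 ≥ 40.8   (metabolisable energy)
  6.7x1 + 1.6x2 + 101.7x3 + 3.1x4 ≥ 217.1   (calcium)
  x1, x2, x3, x4 ≥ 0.
The minimum-cost mix takes nothing from canola meal, pea protein — only meat-and-bone meal, soybean meal. Binding constraints: metabolisable energy and calcium.
That vertex is x3 = 2.088, x4 = 1.537.
Hence cost = 0.45·2.088 + 0.3·1.537 = €1.4007.

€1.40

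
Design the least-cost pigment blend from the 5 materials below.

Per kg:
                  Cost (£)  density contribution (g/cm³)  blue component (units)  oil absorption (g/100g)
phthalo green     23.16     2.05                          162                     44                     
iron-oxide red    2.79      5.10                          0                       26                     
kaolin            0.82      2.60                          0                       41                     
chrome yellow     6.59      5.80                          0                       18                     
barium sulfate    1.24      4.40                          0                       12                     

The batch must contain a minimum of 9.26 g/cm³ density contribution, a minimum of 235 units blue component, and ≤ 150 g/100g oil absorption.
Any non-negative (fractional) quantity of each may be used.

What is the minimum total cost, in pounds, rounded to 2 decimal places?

This is a linear program. Let x1 = kg of phthalo green, x2 = kg of iron-oxide red, x3 = kg of kaolin, x4 = kg of chrome yellow, x5 = kg of barium sulfate.
Minimize 23.16x1 + 2.79x2 + 0.82x3 + 6.59x4 + 1.24x5 s.t.:
  2.05x1 + 5.1x2 + 2.6x3 + 5.8x4 + 4.4x5 ≥ 9.26   (density contribution)
  162x1 ≥ 235   (blue component)
  44x1 + 26x2 + 41x3 + 18x4 + 12x5 ≤ 150   (oil absorption)
  x1, x2, x3, x4, x5 ≥ 0.
The minimum-cost mix takes nothing from iron-oxide red, kaolin, chrome yellow — only phthalo green, barium sulfate. The density contribution and blue component requirements are met with equality.
So phthalo green = 1.4506 kg, barium sulfate = 1.4287 kg.
Hence cost = 23.16·1.4506 + 1.24·1.4287 = £35.3675.

£35.37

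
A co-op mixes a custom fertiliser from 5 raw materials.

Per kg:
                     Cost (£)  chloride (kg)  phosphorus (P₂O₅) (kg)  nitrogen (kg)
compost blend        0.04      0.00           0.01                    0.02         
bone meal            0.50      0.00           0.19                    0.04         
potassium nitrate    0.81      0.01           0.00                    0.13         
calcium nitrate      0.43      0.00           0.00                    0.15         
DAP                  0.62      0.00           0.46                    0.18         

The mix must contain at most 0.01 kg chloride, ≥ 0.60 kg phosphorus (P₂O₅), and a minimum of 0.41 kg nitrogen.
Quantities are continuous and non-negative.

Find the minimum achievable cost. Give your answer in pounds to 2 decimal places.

Let x1 = kg of compost blend, x2 = kg of bone meal, x3 = kg of potassium nitrate, x4 = kg of calcium nitrate, x5 = kg of DAP.
min 0.04x1 + 0.5x2 + 0.81x3 + 0.43x4 + 0.62x5 with:
  0.01x3 ≤ 0.01   (chloride)
  0.01x1 + 0.19x2 + 0.46x5 ≥ 0.6   (phosphorus (P₂O₅))
  0.02x1 + 0.04x2 + 0.13x3 + 0.15x4 + 0.18x5 ≥ 0.41   (nitrogen)
  x1, x2, x3, x4, x5 ≥ 0.
At the optimum only compost blend, DAP are positive (bone meal, potassium nitrate, calcium nitrate = 0). There the phosphorus (P₂O₅) and nitrogen constraints are tight.
Solving gives x1 = 10.89, x5 = 1.068.
Total cost: 0.04·10.89 + 0.62·1.068 = 1.0978.

£1.10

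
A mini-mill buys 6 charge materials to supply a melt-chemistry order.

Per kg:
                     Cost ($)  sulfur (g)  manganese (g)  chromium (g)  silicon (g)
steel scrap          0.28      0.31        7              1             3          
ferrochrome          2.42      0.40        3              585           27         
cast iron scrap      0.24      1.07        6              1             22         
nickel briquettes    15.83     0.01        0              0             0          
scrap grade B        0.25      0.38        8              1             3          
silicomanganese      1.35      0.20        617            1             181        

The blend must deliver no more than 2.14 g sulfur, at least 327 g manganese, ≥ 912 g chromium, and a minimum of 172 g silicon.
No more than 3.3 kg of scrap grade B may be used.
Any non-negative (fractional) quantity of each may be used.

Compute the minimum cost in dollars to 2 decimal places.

Let x1 = kg of steel scrap, x2 = kg of ferrochrome, x3 = kg of cast iron scrap, x4 = kg of nickel briquettes, x5 = kg of scrap grade B, x6 = kg of silicomanganese.
Minimise 0.28x1 + 2.42x2 + 0.24x3 + 15.83x4 + 0.25x5 + 1.35x6 subject to:
  0.31x1 + 0.4x2 + 1.07x3 + 0.01x4 + 0.38x5 + 0.2x6 ≤ 2.14   (sulfur)
  7x1 + 3x2 + 6x3 + 8x5 + 617x6 ≥ 327   (manganese)
  1x1 + 585x2 + 1x3 + 1x5 + 1x6 ≥ 912   (chromium)
  3x1 + 27x2 + 22x3 + 3x5 + 181x6 ≥ 172   (silicon)
  x5 ≤ 3.3
  x1, x2, x3, x4, x5, x6 ≥ 0.
The cheapest feasible vertex uses only ferrochrome, silicomanganese; steel scrap, cast iron scrap, nickel briquettes, scrap grade B are not used. Binding constraints: chromium and silicon.
That vertex is x2 = 1.558, x6 = 0.7179.
Hence cost = 2.42·1.558 + 1.35·0.7179 = $4.7395.

$4.74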